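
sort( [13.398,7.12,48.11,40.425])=[7.12,13.398,40.425,48.11]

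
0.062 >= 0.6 False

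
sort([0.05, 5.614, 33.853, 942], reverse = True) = [942, 33.853, 5.614, 0.05]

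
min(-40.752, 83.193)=-40.752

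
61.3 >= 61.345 False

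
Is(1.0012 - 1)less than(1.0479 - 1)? Yes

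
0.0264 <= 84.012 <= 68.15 False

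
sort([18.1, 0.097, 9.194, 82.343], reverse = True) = [82.343, 18.1, 9.194, 0.097]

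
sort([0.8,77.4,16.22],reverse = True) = [77.4,16.22,0.8]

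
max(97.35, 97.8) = 97.8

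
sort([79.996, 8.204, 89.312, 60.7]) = [8.204, 60.7, 79.996, 89.312]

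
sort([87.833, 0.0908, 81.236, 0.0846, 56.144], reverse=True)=[87.833, 81.236, 56.144, 0.0908, 0.0846]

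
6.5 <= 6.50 True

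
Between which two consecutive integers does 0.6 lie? 0 and 1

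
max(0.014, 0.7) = 0.7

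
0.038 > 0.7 False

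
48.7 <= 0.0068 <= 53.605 False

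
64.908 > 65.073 False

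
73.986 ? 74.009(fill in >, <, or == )<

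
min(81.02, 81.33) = 81.02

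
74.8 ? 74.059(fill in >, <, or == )>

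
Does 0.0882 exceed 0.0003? Yes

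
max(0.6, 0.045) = 0.6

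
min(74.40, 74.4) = 74.40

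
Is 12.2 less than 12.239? Yes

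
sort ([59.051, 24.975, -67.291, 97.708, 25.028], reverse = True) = [97.708, 59.051, 25.028, 24.975, -67.291]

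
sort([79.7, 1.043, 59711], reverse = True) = [59711, 79.7, 1.043]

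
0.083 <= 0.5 True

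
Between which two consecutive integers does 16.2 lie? 16 and 17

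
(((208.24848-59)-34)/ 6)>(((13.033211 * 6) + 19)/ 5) False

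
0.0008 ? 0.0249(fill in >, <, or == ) <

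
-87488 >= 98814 False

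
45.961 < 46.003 True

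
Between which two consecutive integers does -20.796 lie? -21 and -20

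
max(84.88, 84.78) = 84.88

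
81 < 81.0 False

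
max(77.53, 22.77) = 77.53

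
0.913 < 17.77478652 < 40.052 True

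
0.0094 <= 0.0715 True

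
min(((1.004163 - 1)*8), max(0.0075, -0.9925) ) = 0.0075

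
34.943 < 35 True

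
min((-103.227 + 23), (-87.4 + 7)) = -80.4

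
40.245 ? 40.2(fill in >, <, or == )>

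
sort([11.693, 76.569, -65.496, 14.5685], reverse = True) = [76.569, 14.5685, 11.693, -65.496]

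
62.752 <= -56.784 False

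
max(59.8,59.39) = 59.8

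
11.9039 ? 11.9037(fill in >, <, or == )>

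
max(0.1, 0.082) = 0.1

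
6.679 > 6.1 True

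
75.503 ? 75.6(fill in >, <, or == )<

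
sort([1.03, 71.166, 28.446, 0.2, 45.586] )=[0.2, 1.03, 28.446, 45.586, 71.166]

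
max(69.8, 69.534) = 69.8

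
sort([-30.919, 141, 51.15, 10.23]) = [-30.919, 10.23, 51.15, 141]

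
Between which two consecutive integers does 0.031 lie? 0 and 1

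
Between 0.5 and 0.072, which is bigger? 0.5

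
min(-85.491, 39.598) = -85.491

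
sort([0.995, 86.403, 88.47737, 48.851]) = [0.995, 48.851, 86.403, 88.47737]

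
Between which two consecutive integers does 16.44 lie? 16 and 17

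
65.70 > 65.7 False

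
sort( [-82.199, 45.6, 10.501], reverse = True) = [45.6, 10.501, -82.199]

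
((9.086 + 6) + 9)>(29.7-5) False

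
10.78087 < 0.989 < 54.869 False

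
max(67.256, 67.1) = 67.256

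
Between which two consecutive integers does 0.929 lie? 0 and 1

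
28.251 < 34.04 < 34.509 True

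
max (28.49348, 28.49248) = 28.49348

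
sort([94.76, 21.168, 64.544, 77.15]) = [21.168, 64.544, 77.15, 94.76]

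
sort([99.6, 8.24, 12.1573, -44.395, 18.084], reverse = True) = [99.6, 18.084, 12.1573, 8.24, -44.395]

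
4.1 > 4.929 False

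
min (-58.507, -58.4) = -58.507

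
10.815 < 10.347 False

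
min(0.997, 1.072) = 0.997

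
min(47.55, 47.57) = 47.55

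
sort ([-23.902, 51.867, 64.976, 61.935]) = [-23.902, 51.867, 61.935, 64.976]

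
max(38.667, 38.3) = 38.667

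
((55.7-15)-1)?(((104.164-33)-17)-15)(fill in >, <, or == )>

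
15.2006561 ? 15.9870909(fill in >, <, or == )<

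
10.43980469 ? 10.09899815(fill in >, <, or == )>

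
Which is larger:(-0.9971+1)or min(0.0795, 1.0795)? min(0.0795, 1.0795)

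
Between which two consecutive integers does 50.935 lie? 50 and 51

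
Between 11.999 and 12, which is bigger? 12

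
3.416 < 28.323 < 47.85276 True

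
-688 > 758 False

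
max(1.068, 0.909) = 1.068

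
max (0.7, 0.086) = 0.7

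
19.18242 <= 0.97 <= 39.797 False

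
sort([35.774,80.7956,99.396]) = [35.774,80.7956,99.396]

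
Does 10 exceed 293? No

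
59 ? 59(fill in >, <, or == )==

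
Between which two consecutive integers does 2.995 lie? 2 and 3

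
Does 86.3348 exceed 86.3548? No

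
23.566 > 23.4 True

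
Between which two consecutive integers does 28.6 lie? 28 and 29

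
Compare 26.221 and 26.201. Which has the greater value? 26.221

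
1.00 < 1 False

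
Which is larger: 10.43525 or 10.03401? 10.43525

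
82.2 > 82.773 False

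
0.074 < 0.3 True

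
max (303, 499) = 499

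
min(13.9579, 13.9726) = 13.9579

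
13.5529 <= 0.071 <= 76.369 False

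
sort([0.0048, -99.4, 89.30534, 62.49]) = [-99.4, 0.0048, 62.49, 89.30534]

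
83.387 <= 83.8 True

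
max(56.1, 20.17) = 56.1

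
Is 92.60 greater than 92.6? No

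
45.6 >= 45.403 True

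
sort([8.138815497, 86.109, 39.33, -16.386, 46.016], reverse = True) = [86.109, 46.016, 39.33, 8.138815497, -16.386]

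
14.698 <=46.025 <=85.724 True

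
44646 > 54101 False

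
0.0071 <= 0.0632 True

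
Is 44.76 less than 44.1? No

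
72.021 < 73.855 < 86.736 True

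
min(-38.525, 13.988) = -38.525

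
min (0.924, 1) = 0.924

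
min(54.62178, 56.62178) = 54.62178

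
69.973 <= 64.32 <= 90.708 False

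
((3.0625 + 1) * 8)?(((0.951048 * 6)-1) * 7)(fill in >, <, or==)<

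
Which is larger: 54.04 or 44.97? 54.04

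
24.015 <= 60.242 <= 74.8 True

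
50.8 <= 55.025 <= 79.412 True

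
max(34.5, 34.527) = 34.527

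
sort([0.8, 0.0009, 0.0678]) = [0.0009, 0.0678, 0.8]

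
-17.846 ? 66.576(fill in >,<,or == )<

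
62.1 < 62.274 True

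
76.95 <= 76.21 False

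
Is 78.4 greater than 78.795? No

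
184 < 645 True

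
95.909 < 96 True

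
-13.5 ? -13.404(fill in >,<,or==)<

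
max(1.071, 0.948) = 1.071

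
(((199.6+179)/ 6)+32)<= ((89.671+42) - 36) True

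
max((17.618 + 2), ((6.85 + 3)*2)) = 19.7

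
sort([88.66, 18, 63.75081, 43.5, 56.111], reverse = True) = [88.66, 63.75081, 56.111, 43.5, 18]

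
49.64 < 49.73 True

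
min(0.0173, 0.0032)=0.0032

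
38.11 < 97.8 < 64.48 False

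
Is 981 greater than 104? Yes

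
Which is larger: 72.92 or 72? 72.92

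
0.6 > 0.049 True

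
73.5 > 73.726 False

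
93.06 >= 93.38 False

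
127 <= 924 True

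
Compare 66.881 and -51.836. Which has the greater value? 66.881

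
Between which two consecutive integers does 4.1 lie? 4 and 5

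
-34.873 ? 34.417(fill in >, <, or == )<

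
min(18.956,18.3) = 18.3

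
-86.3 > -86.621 True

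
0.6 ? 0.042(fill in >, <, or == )>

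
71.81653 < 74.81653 True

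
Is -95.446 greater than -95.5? Yes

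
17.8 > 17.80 False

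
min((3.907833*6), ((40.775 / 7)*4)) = 23.3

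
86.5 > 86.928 False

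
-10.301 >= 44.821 False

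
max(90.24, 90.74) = 90.74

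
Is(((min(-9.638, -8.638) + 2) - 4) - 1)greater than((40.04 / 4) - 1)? No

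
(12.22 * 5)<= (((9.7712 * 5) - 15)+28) True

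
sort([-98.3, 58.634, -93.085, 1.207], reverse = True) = [58.634, 1.207, -93.085, -98.3]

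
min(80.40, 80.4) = 80.40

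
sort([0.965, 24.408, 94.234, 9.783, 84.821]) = [0.965, 9.783, 24.408, 84.821, 94.234]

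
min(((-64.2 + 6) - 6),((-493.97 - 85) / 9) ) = -64.33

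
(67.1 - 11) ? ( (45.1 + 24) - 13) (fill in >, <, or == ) ==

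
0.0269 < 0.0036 False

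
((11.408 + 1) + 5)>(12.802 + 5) False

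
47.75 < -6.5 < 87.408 False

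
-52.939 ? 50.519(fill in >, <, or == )<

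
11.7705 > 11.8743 False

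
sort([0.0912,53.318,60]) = [0.0912,53.318,60]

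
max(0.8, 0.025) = 0.8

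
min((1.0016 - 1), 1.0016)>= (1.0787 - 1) False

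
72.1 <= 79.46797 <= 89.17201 True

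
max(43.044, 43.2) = 43.2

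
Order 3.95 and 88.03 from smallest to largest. 3.95, 88.03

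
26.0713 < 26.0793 True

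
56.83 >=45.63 True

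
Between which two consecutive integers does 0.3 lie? 0 and 1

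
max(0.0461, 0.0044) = 0.0461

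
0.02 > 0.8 False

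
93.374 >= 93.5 False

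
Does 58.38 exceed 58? Yes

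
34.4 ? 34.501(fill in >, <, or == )<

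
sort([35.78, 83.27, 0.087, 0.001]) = [0.001, 0.087, 35.78, 83.27]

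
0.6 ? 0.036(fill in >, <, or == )>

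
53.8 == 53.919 False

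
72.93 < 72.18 False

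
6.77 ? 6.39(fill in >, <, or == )>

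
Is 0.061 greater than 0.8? No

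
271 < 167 False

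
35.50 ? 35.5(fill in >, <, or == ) ==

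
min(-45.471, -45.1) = -45.471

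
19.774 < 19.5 False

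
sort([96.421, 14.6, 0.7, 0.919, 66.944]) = [0.7, 0.919, 14.6, 66.944, 96.421]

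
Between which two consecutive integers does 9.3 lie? 9 and 10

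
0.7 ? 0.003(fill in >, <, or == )>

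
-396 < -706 False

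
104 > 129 False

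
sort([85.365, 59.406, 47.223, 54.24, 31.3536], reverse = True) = [85.365, 59.406, 54.24, 47.223, 31.3536]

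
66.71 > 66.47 True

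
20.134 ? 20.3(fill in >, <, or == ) <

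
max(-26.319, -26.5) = -26.319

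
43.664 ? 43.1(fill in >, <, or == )>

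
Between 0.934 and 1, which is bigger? 1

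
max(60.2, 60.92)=60.92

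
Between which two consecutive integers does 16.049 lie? 16 and 17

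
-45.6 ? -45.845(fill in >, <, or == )>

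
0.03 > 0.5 False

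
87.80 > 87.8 False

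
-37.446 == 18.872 False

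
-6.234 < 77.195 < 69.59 False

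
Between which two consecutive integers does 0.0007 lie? 0 and 1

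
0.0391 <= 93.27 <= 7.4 False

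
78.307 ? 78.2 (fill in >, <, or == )>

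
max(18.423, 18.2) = 18.423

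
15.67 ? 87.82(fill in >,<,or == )<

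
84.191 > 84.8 False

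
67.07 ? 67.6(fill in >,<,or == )<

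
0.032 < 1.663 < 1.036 False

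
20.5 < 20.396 False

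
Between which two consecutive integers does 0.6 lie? 0 and 1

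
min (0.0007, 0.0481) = 0.0007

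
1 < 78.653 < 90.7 True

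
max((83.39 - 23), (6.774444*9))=60.969996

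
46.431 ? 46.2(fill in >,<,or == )>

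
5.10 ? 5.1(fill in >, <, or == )==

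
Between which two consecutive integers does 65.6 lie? 65 and 66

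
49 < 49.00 False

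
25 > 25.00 False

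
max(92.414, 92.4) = 92.414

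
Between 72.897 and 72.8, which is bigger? 72.897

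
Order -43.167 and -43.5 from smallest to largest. -43.5, -43.167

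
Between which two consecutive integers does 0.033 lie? 0 and 1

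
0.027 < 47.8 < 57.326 True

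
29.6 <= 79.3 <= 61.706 False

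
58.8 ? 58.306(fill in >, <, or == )>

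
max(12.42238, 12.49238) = 12.49238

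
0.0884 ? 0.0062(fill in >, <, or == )>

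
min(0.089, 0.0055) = 0.0055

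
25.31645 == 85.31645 False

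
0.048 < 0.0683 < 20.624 True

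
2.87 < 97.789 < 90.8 False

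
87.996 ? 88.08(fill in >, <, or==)<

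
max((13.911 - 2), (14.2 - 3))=11.911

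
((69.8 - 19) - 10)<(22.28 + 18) False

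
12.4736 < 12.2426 False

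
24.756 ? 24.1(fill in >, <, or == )>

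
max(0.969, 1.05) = 1.05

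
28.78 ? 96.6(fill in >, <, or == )<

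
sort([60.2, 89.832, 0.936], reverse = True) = [89.832, 60.2, 0.936]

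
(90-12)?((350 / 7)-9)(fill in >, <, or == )>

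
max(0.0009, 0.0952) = 0.0952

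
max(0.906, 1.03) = 1.03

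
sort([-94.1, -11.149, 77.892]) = [-94.1, -11.149, 77.892]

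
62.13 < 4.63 False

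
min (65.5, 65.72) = 65.5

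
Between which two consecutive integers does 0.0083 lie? 0 and 1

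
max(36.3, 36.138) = 36.3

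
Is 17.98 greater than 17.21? Yes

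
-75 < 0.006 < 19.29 True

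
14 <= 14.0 True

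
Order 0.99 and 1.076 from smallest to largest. 0.99,1.076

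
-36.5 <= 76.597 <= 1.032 False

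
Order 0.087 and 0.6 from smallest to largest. 0.087, 0.6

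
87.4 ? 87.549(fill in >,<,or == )<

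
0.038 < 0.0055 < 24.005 False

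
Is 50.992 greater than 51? No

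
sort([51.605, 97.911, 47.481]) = [47.481, 51.605, 97.911]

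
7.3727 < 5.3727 False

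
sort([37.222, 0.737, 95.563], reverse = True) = [95.563, 37.222, 0.737]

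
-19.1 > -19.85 True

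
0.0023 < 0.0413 True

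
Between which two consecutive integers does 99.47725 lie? 99 and 100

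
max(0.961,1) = 1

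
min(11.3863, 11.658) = 11.3863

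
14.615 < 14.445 False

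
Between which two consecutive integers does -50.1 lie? -51 and -50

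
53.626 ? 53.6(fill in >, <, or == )>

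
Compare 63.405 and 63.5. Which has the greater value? 63.5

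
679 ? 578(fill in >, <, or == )>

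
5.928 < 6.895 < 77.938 True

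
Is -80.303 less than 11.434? Yes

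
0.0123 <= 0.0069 False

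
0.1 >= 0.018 True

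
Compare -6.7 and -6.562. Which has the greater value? -6.562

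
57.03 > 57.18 False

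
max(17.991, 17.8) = 17.991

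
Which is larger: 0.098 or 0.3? 0.3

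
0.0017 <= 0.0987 True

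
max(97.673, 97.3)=97.673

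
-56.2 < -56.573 False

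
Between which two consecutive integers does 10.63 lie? 10 and 11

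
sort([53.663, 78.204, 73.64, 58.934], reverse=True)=[78.204, 73.64, 58.934, 53.663]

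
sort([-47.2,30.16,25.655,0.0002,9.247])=[-47.2,0.0002,9.247,25.655,30.16]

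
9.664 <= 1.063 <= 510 False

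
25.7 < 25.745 True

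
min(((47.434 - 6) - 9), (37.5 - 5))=32.434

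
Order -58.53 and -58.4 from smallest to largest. -58.53, -58.4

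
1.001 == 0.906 False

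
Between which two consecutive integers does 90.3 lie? 90 and 91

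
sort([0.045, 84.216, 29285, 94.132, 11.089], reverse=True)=[29285, 94.132, 84.216, 11.089, 0.045]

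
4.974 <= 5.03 True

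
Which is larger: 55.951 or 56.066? 56.066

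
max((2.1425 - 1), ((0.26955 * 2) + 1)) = 1.5391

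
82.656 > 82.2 True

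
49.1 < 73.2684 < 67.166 False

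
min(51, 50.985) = 50.985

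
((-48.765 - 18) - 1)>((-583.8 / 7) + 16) False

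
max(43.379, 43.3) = 43.379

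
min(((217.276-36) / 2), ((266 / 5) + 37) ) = 90.2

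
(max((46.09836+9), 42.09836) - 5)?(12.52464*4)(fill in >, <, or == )<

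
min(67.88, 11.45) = 11.45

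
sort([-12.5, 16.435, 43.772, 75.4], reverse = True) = [75.4, 43.772, 16.435, -12.5]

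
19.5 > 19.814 False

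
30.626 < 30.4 False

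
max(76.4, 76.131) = 76.4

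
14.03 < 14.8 True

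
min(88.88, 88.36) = 88.36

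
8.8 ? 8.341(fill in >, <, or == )>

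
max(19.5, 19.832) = 19.832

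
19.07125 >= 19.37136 False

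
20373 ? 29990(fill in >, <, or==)<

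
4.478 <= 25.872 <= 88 True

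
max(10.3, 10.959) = 10.959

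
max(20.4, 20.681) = 20.681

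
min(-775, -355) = -775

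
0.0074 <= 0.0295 True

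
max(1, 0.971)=1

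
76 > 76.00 False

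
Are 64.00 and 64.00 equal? Yes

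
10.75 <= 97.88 True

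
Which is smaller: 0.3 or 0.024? 0.024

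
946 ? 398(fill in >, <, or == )>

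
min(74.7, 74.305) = 74.305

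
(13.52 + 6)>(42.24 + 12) False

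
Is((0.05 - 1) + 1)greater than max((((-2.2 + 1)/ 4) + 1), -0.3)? No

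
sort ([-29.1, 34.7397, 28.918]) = [-29.1, 28.918, 34.7397]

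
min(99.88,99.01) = 99.01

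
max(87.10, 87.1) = 87.1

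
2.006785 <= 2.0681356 True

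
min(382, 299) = 299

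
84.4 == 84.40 True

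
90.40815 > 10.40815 True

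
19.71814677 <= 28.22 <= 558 True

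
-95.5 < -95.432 True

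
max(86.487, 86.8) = 86.8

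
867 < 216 False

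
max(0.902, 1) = 1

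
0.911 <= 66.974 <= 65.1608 False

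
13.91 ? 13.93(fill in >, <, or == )<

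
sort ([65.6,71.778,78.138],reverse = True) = [78.138,71.778,65.6]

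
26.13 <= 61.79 True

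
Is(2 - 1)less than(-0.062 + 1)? No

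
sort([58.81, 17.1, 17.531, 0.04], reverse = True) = [58.81, 17.531, 17.1, 0.04]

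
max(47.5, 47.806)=47.806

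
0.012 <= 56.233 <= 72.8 True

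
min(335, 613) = 335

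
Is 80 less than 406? Yes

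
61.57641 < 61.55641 False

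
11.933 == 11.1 False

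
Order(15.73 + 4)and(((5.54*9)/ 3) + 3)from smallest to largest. (((5.54*9)/ 3) + 3), (15.73 + 4)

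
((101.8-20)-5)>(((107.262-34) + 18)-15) True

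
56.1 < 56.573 True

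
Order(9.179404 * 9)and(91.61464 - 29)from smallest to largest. (91.61464 - 29), (9.179404 * 9)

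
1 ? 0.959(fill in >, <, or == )>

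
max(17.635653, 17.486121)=17.635653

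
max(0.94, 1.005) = 1.005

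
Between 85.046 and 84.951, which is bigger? 85.046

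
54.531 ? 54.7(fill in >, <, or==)<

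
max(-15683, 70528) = 70528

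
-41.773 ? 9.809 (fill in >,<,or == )<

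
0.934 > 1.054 False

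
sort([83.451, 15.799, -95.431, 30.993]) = [-95.431, 15.799, 30.993, 83.451]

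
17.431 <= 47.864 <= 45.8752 False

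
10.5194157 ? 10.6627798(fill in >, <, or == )<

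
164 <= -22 False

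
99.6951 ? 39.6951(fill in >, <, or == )>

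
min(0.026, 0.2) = 0.026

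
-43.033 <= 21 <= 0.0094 False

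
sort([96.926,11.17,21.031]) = [11.17,21.031,96.926]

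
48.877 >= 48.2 True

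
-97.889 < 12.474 True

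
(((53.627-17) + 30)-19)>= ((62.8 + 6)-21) False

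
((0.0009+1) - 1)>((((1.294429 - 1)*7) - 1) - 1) False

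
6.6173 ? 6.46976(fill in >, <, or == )>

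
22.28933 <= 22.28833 False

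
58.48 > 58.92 False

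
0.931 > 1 False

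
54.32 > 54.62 False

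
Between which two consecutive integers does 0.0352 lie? 0 and 1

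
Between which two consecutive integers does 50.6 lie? 50 and 51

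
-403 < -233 True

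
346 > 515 False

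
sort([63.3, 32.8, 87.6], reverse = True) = [87.6, 63.3, 32.8]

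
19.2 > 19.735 False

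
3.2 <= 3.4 True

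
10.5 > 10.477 True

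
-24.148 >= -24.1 False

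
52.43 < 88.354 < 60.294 False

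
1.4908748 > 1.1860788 True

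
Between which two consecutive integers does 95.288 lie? 95 and 96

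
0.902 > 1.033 False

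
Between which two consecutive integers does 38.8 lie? 38 and 39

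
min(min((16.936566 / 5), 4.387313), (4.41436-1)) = 3.3873132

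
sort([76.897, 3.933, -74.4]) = [-74.4, 3.933, 76.897]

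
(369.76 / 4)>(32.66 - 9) True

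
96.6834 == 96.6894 False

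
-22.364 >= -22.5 True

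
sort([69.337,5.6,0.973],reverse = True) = [69.337,5.6,0.973]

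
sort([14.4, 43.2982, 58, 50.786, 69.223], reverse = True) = [69.223, 58, 50.786, 43.2982, 14.4]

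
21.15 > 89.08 False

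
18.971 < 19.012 True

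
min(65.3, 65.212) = 65.212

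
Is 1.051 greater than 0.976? Yes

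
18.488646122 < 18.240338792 False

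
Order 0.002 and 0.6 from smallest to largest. 0.002, 0.6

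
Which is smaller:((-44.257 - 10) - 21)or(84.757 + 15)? ((-44.257 - 10) - 21)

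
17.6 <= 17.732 True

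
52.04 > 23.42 True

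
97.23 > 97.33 False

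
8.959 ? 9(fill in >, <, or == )<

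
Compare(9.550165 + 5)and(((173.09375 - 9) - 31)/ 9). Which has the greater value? (((173.09375 - 9) - 31)/ 9)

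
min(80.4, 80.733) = 80.4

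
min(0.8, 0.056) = 0.056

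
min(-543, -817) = -817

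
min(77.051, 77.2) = 77.051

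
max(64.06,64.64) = 64.64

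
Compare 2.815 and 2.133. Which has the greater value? 2.815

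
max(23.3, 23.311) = 23.311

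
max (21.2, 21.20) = 21.20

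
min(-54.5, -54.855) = -54.855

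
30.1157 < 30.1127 False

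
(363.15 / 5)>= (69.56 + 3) True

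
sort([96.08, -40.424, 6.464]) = [-40.424, 6.464, 96.08]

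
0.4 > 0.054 True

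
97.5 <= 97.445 False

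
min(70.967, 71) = 70.967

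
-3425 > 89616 False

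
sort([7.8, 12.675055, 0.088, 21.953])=[0.088, 7.8, 12.675055, 21.953]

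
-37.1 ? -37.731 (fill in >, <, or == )>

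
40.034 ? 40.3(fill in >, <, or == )<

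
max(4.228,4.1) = 4.228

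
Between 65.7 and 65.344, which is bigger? 65.7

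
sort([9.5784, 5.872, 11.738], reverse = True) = [11.738, 9.5784, 5.872]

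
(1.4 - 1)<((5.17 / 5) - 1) False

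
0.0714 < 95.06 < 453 True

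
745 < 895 True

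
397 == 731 False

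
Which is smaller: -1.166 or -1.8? -1.8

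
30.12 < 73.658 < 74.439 True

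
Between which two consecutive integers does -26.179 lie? -27 and -26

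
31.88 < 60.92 True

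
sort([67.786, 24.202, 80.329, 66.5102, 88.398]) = [24.202, 66.5102, 67.786, 80.329, 88.398]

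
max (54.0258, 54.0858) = 54.0858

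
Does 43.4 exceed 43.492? No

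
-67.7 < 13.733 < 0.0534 False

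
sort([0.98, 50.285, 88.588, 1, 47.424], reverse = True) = [88.588, 50.285, 47.424, 1, 0.98]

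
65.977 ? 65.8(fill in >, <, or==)>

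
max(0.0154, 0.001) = 0.0154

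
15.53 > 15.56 False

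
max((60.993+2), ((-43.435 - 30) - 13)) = 62.993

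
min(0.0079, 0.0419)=0.0079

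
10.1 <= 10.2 True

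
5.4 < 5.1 False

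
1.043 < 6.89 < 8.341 True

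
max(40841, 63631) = 63631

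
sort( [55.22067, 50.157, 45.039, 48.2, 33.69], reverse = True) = [55.22067, 50.157, 48.2, 45.039, 33.69]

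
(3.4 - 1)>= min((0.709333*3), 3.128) True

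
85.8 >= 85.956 False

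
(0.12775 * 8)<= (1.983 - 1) False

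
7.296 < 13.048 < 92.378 True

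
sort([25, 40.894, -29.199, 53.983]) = [-29.199, 25, 40.894, 53.983]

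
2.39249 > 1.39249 True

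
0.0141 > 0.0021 True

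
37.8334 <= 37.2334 False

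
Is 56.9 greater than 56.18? Yes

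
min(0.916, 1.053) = 0.916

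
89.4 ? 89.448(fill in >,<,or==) <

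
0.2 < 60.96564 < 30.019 False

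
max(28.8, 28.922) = 28.922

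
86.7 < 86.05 False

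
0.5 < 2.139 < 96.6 True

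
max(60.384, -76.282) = 60.384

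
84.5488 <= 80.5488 False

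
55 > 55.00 False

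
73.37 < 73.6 True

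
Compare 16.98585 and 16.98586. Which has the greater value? 16.98586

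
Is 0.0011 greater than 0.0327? No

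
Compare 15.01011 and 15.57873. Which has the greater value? 15.57873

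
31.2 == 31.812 False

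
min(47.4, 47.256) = 47.256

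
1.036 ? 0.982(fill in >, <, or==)>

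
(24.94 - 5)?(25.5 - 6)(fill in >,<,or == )>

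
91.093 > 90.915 True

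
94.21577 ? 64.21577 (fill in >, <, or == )>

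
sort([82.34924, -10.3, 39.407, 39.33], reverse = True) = [82.34924, 39.407, 39.33, -10.3]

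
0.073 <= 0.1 True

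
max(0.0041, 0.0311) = 0.0311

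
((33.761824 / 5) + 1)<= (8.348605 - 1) False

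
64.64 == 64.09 False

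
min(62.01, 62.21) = 62.01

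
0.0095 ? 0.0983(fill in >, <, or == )<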